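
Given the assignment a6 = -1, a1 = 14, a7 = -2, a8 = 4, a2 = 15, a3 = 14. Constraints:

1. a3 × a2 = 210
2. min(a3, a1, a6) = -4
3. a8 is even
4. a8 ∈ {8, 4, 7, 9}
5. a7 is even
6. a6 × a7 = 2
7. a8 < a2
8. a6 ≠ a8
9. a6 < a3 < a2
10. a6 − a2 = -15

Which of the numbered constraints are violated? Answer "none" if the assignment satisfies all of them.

1. a3 × a2 = 14 × 15 = 210 — holds.
2. min(14, 14, -1) = -1, not -4 — does not hold.
3. a8 = 4 is even — holds.
4. a8 = 4 is in {8, 4, 7, 9} — holds.
5. a7 = -2 is even — holds.
6. a6 × a7 = -1 × (-2) = 2 — holds.
7. a8 = 4, a2 = 15; 4 < 15 — holds.
8. a6 = -1, a8 = 4; distinct — holds.
9. values -1 < 14 < 15 — holds.
10. a6 − a2 = -1 − 15 = -16, not -15 — does not hold.

Constraints 2, 10 are violated.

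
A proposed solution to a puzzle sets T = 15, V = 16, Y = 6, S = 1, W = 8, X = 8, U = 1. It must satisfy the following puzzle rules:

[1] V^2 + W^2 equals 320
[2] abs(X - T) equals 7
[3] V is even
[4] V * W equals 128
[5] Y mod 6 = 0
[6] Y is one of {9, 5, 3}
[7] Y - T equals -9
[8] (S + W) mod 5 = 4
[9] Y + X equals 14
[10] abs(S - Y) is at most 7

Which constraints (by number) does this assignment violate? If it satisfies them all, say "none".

Constraint 6 is violated.

[1] V^2 + W^2 = 16^2 + 8^2 = 256 + 64 = 320 — satisfied.
[2] abs(8 - 15) = 7 — satisfied.
[3] V = 16 is even — satisfied.
[4] V * W = 16 * 8 = 128 — satisfied.
[5] 6 mod 6 = 0 — satisfied.
[6] Y = 6 is not in {9, 5, 3} — violated.
[7] Y - T = 6 - 15 = -9 — satisfied.
[8] S + W = 9; 9 mod 5 = 4 — satisfied.
[9] Y + X = 6 + 8 = 14 — satisfied.
[10] abs(1 - 6) = 5; 5 ≤ 7 — satisfied.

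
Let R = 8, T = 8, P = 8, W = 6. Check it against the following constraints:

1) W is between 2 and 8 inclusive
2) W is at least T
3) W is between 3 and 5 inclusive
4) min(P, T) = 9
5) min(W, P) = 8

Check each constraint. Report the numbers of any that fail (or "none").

Constraints 2, 3, 4, and 5 do not hold.

1) W = 6 lies in [2, 8]  ✓
2) W = 6, T = 8; 6 < 8 (want ≥)  ✗
3) W = 6 is outside [3, 5]  ✗
4) min(8, 8) = 8, not 9  ✗
5) min(6, 8) = 6, not 8  ✗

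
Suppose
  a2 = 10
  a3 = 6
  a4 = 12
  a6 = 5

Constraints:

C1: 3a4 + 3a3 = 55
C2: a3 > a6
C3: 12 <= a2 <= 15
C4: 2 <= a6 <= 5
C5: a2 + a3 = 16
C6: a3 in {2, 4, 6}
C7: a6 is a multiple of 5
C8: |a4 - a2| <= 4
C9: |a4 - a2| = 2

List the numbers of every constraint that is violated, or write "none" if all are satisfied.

C1: 3a4 + 3a3 = 3(12) + 3(6) = 54, not 55  fails
C2: a3 = 6, a6 = 5; 6 > 5  holds
C3: a2 = 10 is outside [12, 15]  fails
C4: a6 = 5 lies in [2, 5]  holds
C5: a2 + a3 = 10 + 6 = 16  holds
C6: a3 = 6 is in {2, 4, 6}  holds
C7: 5 / 5 = 1, so 5 divides 5  holds
C8: |12 - 10| = 2; 2 ≤ 4  holds
C9: |12 - 10| = 2  holds

The assignment fails constraints 1 and 3.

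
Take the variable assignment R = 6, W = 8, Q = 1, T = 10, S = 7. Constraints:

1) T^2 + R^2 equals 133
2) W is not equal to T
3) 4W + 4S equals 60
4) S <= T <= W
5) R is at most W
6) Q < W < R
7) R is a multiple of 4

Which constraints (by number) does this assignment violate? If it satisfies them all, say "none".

Constraints 1, 4, 6, and 7 are violated.

1) T^2 + R^2 = 10^2 + 6^2 = 100 + 36 = 136, not 133 — does not hold.
2) W = 8, T = 10; distinct — holds.
3) 4W + 4S = 4(8) + 4(7) = 60 — holds.
4) values 7, 10, 8; T = 10 is not <= W = 8 — does not hold.
5) R = 6, W = 8; 6 ≤ 8 — holds.
6) values 1, 8, 6; W = 8 is not < R = 6 — does not hold.
7) 6 = 4*1 + 2, so 4 does not divide 6 — does not hold.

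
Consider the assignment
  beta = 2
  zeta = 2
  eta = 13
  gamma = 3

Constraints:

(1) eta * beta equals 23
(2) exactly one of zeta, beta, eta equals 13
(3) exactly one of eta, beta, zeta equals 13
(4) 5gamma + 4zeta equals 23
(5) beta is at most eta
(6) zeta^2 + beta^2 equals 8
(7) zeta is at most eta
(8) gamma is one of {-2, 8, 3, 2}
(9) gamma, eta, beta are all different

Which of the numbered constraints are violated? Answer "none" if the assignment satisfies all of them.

(1) eta * beta = 13 * 2 = 26, not 23 — violated.
(2) zeta=2, beta=2, eta=13; 1 of them equals 13 — OK.
(3) eta=13, beta=2, zeta=2; 1 of them equals 13 — OK.
(4) 5gamma + 4zeta = 5(3) + 4(2) = 23 — OK.
(5) beta = 2, eta = 13; 2 ≤ 13 — OK.
(6) zeta^2 + beta^2 = 2^2 + 2^2 = 4 + 4 = 8 — OK.
(7) zeta = 2, eta = 13; 2 ≤ 13 — OK.
(8) gamma = 3 is in {-2, 8, 3, 2} — OK.
(9) values 3, 13, 2 are pairwise distinct — OK.

The assignment fails constraint 1.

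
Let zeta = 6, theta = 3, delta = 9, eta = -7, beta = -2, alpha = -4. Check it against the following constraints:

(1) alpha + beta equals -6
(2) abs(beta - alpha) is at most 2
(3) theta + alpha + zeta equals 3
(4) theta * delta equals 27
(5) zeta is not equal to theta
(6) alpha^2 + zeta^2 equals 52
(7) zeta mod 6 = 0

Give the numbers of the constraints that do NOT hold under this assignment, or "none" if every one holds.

(1) alpha + beta = -4 + (-2) = -6  OK
(2) abs(-2 - (-4)) = 2; 2 ≤ 2  OK
(3) theta + alpha + zeta = 3 + (-4) + 6 = 5, not 3  FAIL
(4) theta * delta = 3 * 9 = 27  OK
(5) zeta = 6, theta = 3; distinct  OK
(6) alpha^2 + zeta^2 = (-4)^2 + 6^2 = 16 + 36 = 52  OK
(7) 6 mod 6 = 0  OK

No — constraint 3 is not satisfied.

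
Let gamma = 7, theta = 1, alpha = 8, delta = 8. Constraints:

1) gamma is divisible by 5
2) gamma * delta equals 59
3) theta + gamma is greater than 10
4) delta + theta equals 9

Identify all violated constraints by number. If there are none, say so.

Constraints 1, 2, and 3 do not hold.

1) 7 = 5*1 + 2, so 5 does not divide 7  ✗
2) gamma * delta = 7 * 8 = 56, not 59  ✗
3) theta + gamma = 1 + 7 = 8; 8 ≤ 10, bound 10 not met  ✗
4) delta + theta = 8 + 1 = 9  ✓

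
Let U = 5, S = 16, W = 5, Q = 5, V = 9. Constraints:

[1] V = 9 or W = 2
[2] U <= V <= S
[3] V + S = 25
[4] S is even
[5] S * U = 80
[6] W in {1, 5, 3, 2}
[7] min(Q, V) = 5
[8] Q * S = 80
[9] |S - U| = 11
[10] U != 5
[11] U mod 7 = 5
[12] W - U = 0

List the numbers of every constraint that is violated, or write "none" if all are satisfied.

No — constraint 10 is not satisfied.

[1] V = 9 = 9 (first disjunct)  ✔
[2] values 5 <= 9 <= 16  ✔
[3] V + S = 9 + 16 = 25  ✔
[4] S = 16 is even  ✔
[5] S * U = 16 * 5 = 80  ✔
[6] W = 5 is in {1, 5, 3, 2}  ✔
[7] min(5, 9) = 5  ✔
[8] Q * S = 5 * 16 = 80  ✔
[9] |16 - 5| = 11  ✔
[10] U = 5, but 5 is required to differ  ✘
[11] 5 mod 7 = 5  ✔
[12] W - U = 5 - 5 = 0  ✔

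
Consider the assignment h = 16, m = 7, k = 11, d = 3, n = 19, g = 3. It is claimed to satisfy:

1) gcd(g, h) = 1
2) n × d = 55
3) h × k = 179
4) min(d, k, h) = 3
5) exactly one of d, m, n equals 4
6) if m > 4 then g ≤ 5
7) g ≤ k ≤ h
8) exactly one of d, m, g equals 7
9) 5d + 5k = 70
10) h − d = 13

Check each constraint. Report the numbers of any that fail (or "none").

Constraints 2, 3, and 5 are violated.

1) gcd(3, 16) = 1  OK
2) n × d = 19 × 3 = 57, not 55  FAIL
3) h × k = 16 × 11 = 176, not 179  FAIL
4) min(3, 11, 16) = 3  OK
5) d=3, m=7, n=19; 0 of them equal 4, not exactly one  FAIL
6) m = 7 > 4, so we need g ≤ 5; g = 3 ≤ 5  OK
7) values 3 ≤ 11 ≤ 16  OK
8) d=3, m=7, g=3; 1 of them equals 7  OK
9) 5d + 5k = 5(3) + 5(11) = 70  OK
10) h − d = 16 − 3 = 13  OK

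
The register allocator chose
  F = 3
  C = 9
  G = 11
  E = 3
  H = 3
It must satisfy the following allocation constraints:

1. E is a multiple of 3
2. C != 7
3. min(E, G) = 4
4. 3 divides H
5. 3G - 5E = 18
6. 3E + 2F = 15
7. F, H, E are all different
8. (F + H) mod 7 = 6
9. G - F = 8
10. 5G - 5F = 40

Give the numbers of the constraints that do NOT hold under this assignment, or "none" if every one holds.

1. 3 / 3 = 1, so 3 divides 3 — holds.
2. C = 9, and 9 ≠ 7 — holds.
3. min(3, 11) = 3, not 4 — fails.
4. 3 / 3 = 1, so 3 divides 3 — holds.
5. 3G - 5E = 3(11) - 5(3) = 18 — holds.
6. 3E + 2F = 3(3) + 2(3) = 15 — holds.
7. F = H = 3, not all different — fails.
8. F + H = 6; 6 mod 7 = 6 — holds.
9. G - F = 11 - 3 = 8 — holds.
10. 5G - 5F = 5(11) - 5(3) = 40 — holds.

Constraints 3 and 7 do not hold.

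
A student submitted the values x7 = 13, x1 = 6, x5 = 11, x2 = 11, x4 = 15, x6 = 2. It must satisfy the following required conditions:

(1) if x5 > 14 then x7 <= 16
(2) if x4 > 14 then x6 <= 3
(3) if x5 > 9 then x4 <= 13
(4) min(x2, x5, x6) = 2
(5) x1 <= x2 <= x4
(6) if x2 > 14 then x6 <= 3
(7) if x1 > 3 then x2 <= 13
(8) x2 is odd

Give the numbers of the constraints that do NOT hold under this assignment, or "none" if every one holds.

Constraint 3 is violated.

(1) x5 = 11, not > 14; antecedent false, conditional vacuously true  ✔
(2) x4 = 15 > 14, so we need x6 ≤ 3; x6 = 2 ≤ 3  ✔
(3) x5 = 11 > 9, so we need x4 ≤ 13; but x4 = 15 > 13  ✘
(4) min(11, 11, 2) = 2  ✔
(5) values 6 <= 11 <= 15  ✔
(6) x2 = 11, not > 14; antecedent false, conditional vacuously true  ✔
(7) x1 = 6 > 3, so we need x2 ≤ 13; x2 = 11 ≤ 13  ✔
(8) x2 = 11 is odd  ✔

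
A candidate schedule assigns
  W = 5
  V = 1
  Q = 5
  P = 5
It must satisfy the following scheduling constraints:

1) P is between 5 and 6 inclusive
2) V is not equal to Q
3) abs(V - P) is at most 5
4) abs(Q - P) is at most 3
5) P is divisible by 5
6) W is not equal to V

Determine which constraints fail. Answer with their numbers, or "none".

1) P = 5 lies in [5, 6] — holds.
2) V = 1, Q = 5; distinct — holds.
3) abs(1 - 5) = 4; 4 ≤ 5 — holds.
4) abs(5 - 5) = 0; 0 ≤ 3 — holds.
5) 5 / 5 = 1, so 5 divides 5 — holds.
6) W = 5, V = 1; distinct — holds.

No violations.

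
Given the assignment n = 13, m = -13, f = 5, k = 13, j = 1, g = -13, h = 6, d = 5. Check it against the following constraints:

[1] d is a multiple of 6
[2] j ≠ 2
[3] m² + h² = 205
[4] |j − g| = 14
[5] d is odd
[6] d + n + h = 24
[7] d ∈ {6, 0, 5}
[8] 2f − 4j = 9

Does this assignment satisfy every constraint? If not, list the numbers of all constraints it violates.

No — constraints 1 and 8 are not satisfied.

[1] 5 = 6×0 + 5, so 6 does not divide 5 — fails.
[2] j = 1, and 1 ≠ 2 — holds.
[3] m² + h² = (-13)² + 6² = 169 + 36 = 205 — holds.
[4] |1 − (-13)| = 14 — holds.
[5] d = 5 is odd — holds.
[6] d + n + h = 5 + 13 + 6 = 24 — holds.
[7] d = 5 is in {6, 0, 5} — holds.
[8] 2f − 4j = 2(5) − 4(1) = 6, not 9 — fails.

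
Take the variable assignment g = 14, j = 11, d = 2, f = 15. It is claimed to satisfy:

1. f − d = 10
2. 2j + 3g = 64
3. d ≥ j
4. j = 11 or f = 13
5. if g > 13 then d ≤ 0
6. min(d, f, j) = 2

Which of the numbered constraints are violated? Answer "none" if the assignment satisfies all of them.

1. f − d = 15 − 2 = 13, not 10  ✗
2. 2j + 3g = 2(11) + 3(14) = 64  ✓
3. d = 2, j = 11; 2 < 11 (want ≥)  ✗
4. j = 11 = 11 (first disjunct)  ✓
5. g = 14 > 13, so we need d ≤ 0; but d = 2 > 0  ✗
6. min(2, 15, 11) = 2  ✓

Constraints 1, 3, 5 are violated.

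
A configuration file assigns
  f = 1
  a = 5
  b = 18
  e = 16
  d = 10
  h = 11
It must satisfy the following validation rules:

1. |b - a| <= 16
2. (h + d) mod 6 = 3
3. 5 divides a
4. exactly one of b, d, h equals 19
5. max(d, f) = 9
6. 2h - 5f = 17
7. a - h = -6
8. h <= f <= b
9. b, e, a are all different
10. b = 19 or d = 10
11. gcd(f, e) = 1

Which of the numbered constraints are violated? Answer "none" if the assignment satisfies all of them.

The assignment fails constraints 4, 5, and 8.

1. |18 - 5| = 13; 13 ≤ 16 — OK.
2. h + d = 21; 21 mod 6 = 3 — OK.
3. 5 / 5 = 1, so 5 divides 5 — OK.
4. b=18, d=10, h=11; 0 of them equal 19, not exactly one — violated.
5. max(10, 1) = 10, not 9 — violated.
6. 2h - 5f = 2(11) - 5(1) = 17 — OK.
7. a - h = 5 - 11 = -6 — OK.
8. values 11, 1, 18; h = 11 is not <= f = 1 — violated.
9. values 18, 16, 5 are pairwise distinct — OK.
10. b = 18 ≠ 19, but d = 10 = 10 (second disjunct) — OK.
11. gcd(1, 16) = 1 — OK.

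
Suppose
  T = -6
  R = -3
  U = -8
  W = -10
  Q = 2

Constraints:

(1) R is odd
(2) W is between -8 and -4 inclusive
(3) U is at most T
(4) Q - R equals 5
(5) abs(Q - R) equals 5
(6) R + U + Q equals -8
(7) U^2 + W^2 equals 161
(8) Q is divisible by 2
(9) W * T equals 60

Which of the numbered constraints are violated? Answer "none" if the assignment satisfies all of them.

No — constraints 2, 6, 7 are not satisfied.

(1) R = -3 is odd  holds
(2) W = -10 is outside [-8, -4]  fails
(3) U = -8, T = -6; -8 ≤ -6  holds
(4) Q - R = 2 - (-3) = 5  holds
(5) abs(2 - (-3)) = 5  holds
(6) R + U + Q = -3 + (-8) + 2 = -9, not -8  fails
(7) U^2 + W^2 = (-8)^2 + (-10)^2 = 64 + 100 = 164, not 161  fails
(8) 2 / 2 = 1, so 2 divides 2  holds
(9) W * T = -10 * (-6) = 60  holds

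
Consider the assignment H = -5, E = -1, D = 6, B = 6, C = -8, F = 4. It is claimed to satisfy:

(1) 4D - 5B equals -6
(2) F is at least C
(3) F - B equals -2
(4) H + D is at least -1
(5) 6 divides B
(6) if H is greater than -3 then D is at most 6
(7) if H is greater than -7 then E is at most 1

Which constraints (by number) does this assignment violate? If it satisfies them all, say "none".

No violations.

(1) 4D - 5B = 4(6) - 5(6) = -6 — holds.
(2) F = 4, C = -8; 4 ≥ -8 — holds.
(3) F - B = 4 - 6 = -2 — holds.
(4) H + D = -5 + 6 = 1; 1 ≥ -1 — holds.
(5) 6 / 6 = 1, so 6 divides 6 — holds.
(6) H = -5, not > -3; antecedent false, conditional vacuously true — holds.
(7) H = -5 > -7, so we need E ≤ 1; E = -1 ≤ 1 — holds.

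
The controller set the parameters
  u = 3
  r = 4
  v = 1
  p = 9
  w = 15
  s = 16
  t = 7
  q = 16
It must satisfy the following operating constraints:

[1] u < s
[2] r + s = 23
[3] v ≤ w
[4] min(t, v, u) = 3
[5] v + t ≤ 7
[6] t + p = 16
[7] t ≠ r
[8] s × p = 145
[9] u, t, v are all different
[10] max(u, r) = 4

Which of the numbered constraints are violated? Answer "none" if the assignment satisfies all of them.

No — constraints 2, 4, 5, and 8 are not satisfied.

[1] u = 3, s = 16; 3 < 16  yes
[2] r + s = 4 + 16 = 20, not 23  no
[3] v = 1, w = 15; 1 ≤ 15  yes
[4] min(7, 1, 3) = 1, not 3  no
[5] v + t = 1 + 7 = 8; 8 > 7, bound 7 not met  no
[6] t + p = 7 + 9 = 16  yes
[7] t = 7, r = 4; distinct  yes
[8] s × p = 16 × 9 = 144, not 145  no
[9] values 3, 7, 1 are pairwise distinct  yes
[10] max(3, 4) = 4  yes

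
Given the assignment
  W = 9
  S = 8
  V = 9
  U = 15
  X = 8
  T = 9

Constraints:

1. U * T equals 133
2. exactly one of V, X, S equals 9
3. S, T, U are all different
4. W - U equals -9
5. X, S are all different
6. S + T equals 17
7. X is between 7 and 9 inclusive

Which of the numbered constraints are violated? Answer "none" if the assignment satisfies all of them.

Constraints 1, 4, 5 do not hold.

1. U * T = 15 * 9 = 135, not 133 — violated.
2. V=9, X=8, S=8; 1 of them equals 9 — satisfied.
3. values 8, 9, 15 are pairwise distinct — satisfied.
4. W - U = 9 - 15 = -6, not -9 — violated.
5. X = S = 8, not all different — violated.
6. S + T = 8 + 9 = 17 — satisfied.
7. X = 8 lies in [7, 9] — satisfied.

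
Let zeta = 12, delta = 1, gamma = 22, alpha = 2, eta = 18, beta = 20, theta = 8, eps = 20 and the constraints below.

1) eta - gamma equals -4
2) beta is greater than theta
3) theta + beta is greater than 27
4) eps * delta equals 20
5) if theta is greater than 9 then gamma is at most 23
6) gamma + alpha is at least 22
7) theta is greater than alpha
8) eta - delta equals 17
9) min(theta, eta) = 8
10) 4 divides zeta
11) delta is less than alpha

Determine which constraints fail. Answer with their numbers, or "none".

1) eta - gamma = 18 - 22 = -4  holds
2) beta = 20, theta = 8; 20 > 8  holds
3) theta + beta = 8 + 20 = 28; 28 > 27  holds
4) eps * delta = 20 * 1 = 20  holds
5) theta = 8, not > 9; antecedent false, conditional vacuously true  holds
6) gamma + alpha = 22 + 2 = 24; 24 ≥ 22  holds
7) theta = 8, alpha = 2; 8 > 2  holds
8) eta - delta = 18 - 1 = 17  holds
9) min(8, 18) = 8  holds
10) 12 / 4 = 3, so 4 divides 12  holds
11) delta = 1, alpha = 2; 1 < 2  holds

The assignment satisfies every constraint.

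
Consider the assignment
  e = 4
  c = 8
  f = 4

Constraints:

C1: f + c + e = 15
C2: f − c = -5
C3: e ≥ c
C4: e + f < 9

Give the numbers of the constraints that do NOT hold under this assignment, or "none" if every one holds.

The assignment fails constraints 1, 2, 3.

C1: f + c + e = 4 + 8 + 4 = 16, not 15 — does not hold.
C2: f − c = 4 − 8 = -4, not -5 — does not hold.
C3: e = 4, c = 8; 4 < 8 (want ≥) — does not hold.
C4: e + f = 4 + 4 = 8; 8 < 9 — holds.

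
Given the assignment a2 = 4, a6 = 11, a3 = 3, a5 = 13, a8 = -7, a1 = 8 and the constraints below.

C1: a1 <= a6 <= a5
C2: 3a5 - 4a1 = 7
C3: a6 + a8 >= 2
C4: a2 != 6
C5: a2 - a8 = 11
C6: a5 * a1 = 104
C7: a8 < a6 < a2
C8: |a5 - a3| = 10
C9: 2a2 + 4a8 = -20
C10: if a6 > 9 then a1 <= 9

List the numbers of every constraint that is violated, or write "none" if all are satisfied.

C1: values 8 <= 11 <= 13  OK
C2: 3a5 - 4a1 = 3(13) - 4(8) = 7  OK
C3: a6 + a8 = 11 + (-7) = 4; 4 ≥ 2  OK
C4: a2 = 4, and 4 ≠ 6  OK
C5: a2 - a8 = 4 - (-7) = 11  OK
C6: a5 * a1 = 13 * 8 = 104  OK
C7: values -7, 11, 4; a6 = 11 is not < a2 = 4  FAIL
C8: |13 - 3| = 10  OK
C9: 2a2 + 4a8 = 2(4) + 4(-7) = -20  OK
C10: a6 = 11 > 9, so we need a1 ≤ 9; a1 = 8 ≤ 9  OK

Violated: 7.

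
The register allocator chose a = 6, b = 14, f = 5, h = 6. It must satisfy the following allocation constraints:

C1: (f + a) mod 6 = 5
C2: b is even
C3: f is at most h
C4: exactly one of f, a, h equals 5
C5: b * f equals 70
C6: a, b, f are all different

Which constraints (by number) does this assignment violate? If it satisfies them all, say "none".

C1: f + a = 11; 11 mod 6 = 5  yes
C2: b = 14 is even  yes
C3: f = 5, h = 6; 5 ≤ 6  yes
C4: f=5, a=6, h=6; 1 of them equals 5  yes
C5: b * f = 14 * 5 = 70  yes
C6: values 6, 14, 5 are pairwise distinct  yes

No violations.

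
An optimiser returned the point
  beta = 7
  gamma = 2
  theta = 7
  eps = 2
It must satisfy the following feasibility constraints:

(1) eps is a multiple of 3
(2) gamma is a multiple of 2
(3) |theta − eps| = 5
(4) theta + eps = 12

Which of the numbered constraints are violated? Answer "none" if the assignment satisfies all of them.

Constraints 1 and 4 do not hold.

(1) 2 = 3×0 + 2, so 3 does not divide 2  no
(2) 2 / 2 = 1, so 2 divides 2  yes
(3) |7 − 2| = 5  yes
(4) theta + eps = 7 + 2 = 9, not 12  no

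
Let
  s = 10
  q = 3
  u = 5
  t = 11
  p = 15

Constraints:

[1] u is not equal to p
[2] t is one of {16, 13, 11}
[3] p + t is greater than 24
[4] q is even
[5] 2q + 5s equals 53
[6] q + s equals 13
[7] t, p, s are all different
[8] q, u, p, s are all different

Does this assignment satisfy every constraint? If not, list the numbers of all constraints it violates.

[1] u = 5, p = 15; distinct — OK.
[2] t = 11 is in {16, 13, 11} — OK.
[3] p + t = 15 + 11 = 26; 26 > 24 — OK.
[4] q = 3 is odd — violated.
[5] 2q + 5s = 2(3) + 5(10) = 56, not 53 — violated.
[6] q + s = 3 + 10 = 13 — OK.
[7] values 11, 15, 10 are pairwise distinct — OK.
[8] values 3, 5, 15, 10 are pairwise distinct — OK.

No — constraints 4 and 5 are not satisfied.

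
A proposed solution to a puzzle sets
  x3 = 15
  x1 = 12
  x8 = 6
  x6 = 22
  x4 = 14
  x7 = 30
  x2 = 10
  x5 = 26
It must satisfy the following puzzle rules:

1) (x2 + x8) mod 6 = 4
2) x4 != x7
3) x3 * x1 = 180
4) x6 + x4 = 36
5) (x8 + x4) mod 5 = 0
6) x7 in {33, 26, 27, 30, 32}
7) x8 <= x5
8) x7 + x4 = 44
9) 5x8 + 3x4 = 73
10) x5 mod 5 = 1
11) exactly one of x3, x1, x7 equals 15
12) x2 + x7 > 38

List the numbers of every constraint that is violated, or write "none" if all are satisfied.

No — constraint 9 is not satisfied.

1) x2 + x8 = 16; 16 mod 6 = 4 — satisfied.
2) x4 = 14, x7 = 30; distinct — satisfied.
3) x3 * x1 = 15 * 12 = 180 — satisfied.
4) x6 + x4 = 22 + 14 = 36 — satisfied.
5) x8 + x4 = 20; 20 mod 5 = 0 — satisfied.
6) x7 = 30 is in {33, 26, 27, 30, 32} — satisfied.
7) x8 = 6, x5 = 26; 6 ≤ 26 — satisfied.
8) x7 + x4 = 30 + 14 = 44 — satisfied.
9) 5x8 + 3x4 = 5(6) + 3(14) = 72, not 73 — violated.
10) 26 mod 5 = 1 — satisfied.
11) x3=15, x1=12, x7=30; 1 of them equals 15 — satisfied.
12) x2 + x7 = 10 + 30 = 40; 40 > 38 — satisfied.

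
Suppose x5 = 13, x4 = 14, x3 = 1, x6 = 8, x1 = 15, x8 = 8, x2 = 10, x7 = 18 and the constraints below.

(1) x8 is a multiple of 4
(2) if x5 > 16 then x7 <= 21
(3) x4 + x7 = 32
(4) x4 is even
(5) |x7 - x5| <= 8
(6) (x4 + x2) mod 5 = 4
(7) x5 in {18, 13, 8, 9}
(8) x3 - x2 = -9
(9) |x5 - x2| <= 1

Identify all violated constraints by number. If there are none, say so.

(1) 8 / 4 = 2, so 4 divides 8 — satisfied.
(2) x5 = 13, not > 16; antecedent false, conditional vacuously true — satisfied.
(3) x4 + x7 = 14 + 18 = 32 — satisfied.
(4) x4 = 14 is even — satisfied.
(5) |18 - 13| = 5; 5 ≤ 8 — satisfied.
(6) x4 + x2 = 24; 24 mod 5 = 4 — satisfied.
(7) x5 = 13 is in {18, 13, 8, 9} — satisfied.
(8) x3 - x2 = 1 - 10 = -9 — satisfied.
(9) |13 - 10| = 3; 3 > 1, exceeds bound 1 — violated.

No — constraint 9 is not satisfied.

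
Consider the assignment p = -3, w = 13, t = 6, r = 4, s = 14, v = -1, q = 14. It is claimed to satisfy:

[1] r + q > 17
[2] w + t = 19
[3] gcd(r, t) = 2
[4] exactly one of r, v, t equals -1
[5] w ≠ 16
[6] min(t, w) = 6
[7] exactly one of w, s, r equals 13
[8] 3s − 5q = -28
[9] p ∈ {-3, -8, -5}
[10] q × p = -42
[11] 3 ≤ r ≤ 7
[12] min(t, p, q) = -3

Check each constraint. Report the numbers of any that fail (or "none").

[1] r + q = 4 + 14 = 18; 18 > 17  OK
[2] w + t = 13 + 6 = 19  OK
[3] gcd(4, 6) = 2  OK
[4] r=4, v=-1, t=6; 1 of them equals -1  OK
[5] w = 13, and 13 ≠ 16  OK
[6] min(6, 13) = 6  OK
[7] w=13, s=14, r=4; 1 of them equals 13  OK
[8] 3s − 5q = 3(14) − 5(14) = -28  OK
[9] p = -3 is in {-3, -8, -5}  OK
[10] q × p = 14 × (-3) = -42  OK
[11] r = 4 lies in [3, 7]  OK
[12] min(6, -3, 14) = -3  OK

Yes — all constraints hold.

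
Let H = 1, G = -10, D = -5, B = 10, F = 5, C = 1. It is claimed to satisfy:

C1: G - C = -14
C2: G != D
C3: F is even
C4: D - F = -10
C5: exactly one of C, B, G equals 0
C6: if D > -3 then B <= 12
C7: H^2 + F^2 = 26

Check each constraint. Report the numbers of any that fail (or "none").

Violated: 1, 3, and 5.

C1: G - C = -10 - 1 = -11, not -14 — fails.
C2: G = -10, D = -5; distinct — holds.
C3: F = 5 is odd — fails.
C4: D - F = -5 - 5 = -10 — holds.
C5: C=1, B=10, G=-10; 0 of them equal 0, not exactly one — fails.
C6: D = -5, not > -3; antecedent false, conditional vacuously true — holds.
C7: H^2 + F^2 = 1^2 + 5^2 = 1 + 25 = 26 — holds.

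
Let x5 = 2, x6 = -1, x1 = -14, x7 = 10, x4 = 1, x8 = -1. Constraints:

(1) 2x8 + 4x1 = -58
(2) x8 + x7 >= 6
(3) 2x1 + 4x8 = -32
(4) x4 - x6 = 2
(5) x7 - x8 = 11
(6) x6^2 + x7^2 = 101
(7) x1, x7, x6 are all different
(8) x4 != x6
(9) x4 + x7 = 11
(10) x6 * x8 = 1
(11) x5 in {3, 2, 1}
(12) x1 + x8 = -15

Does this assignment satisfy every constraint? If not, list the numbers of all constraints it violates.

(1) 2x8 + 4x1 = 2(-1) + 4(-14) = -58 — holds.
(2) x8 + x7 = -1 + 10 = 9; 9 ≥ 6 — holds.
(3) 2x1 + 4x8 = 2(-14) + 4(-1) = -32 — holds.
(4) x4 - x6 = 1 - (-1) = 2 — holds.
(5) x7 - x8 = 10 - (-1) = 11 — holds.
(6) x6^2 + x7^2 = (-1)^2 + 10^2 = 1 + 100 = 101 — holds.
(7) values -14, 10, -1 are pairwise distinct — holds.
(8) x4 = 1, x6 = -1; distinct — holds.
(9) x4 + x7 = 1 + 10 = 11 — holds.
(10) x6 * x8 = -1 * (-1) = 1 — holds.
(11) x5 = 2 is in {3, 2, 1} — holds.
(12) x1 + x8 = -14 + (-1) = -15 — holds.

None — every constraint holds.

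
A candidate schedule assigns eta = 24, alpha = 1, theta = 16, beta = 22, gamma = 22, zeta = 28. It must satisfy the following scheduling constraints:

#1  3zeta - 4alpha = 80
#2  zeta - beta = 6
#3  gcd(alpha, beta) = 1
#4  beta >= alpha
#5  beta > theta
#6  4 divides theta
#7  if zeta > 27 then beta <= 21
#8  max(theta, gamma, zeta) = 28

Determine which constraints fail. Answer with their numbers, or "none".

No — constraint 7 is not satisfied.

#1 3zeta - 4alpha = 3(28) - 4(1) = 80 — holds.
#2 zeta - beta = 28 - 22 = 6 — holds.
#3 gcd(1, 22) = 1 — holds.
#4 beta = 22, alpha = 1; 22 ≥ 1 — holds.
#5 beta = 22, theta = 16; 22 > 16 — holds.
#6 16 / 4 = 4, so 4 divides 16 — holds.
#7 zeta = 28 > 27, so we need beta ≤ 21; but beta = 22 > 21 — does not hold.
#8 max(16, 22, 28) = 28 — holds.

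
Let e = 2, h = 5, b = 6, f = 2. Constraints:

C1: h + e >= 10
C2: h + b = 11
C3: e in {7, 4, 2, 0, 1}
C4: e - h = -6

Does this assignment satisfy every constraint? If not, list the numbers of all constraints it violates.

Constraints 1, 4 do not hold.

C1: h + e = 5 + 2 = 7; 7 < 10, bound 10 not met — does not hold.
C2: h + b = 5 + 6 = 11 — holds.
C3: e = 2 is in {7, 4, 2, 0, 1} — holds.
C4: e - h = 2 - 5 = -3, not -6 — does not hold.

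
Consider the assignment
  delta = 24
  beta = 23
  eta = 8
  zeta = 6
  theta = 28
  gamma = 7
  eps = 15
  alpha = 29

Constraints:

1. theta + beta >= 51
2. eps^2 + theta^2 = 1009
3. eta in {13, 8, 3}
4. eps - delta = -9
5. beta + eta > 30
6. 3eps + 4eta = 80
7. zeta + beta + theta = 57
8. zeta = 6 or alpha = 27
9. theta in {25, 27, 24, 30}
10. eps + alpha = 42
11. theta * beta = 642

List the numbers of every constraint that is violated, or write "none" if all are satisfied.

The assignment fails constraints 6, 9, 10, and 11.

1. theta + beta = 28 + 23 = 51; 51 ≥ 51 — holds.
2. eps^2 + theta^2 = 15^2 + 28^2 = 225 + 784 = 1009 — holds.
3. eta = 8 is in {13, 8, 3} — holds.
4. eps - delta = 15 - 24 = -9 — holds.
5. beta + eta = 23 + 8 = 31; 31 > 30 — holds.
6. 3eps + 4eta = 3(15) + 4(8) = 77, not 80 — fails.
7. zeta + beta + theta = 6 + 23 + 28 = 57 — holds.
8. zeta = 6 = 6 (first disjunct) — holds.
9. theta = 28 is not in {25, 27, 24, 30} — fails.
10. eps + alpha = 15 + 29 = 44, not 42 — fails.
11. theta * beta = 28 * 23 = 644, not 642 — fails.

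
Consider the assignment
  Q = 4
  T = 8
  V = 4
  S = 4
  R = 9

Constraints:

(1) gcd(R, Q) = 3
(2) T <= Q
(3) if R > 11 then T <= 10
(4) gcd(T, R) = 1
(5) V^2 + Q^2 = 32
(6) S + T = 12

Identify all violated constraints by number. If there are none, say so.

(1) gcd(9, 4) = 1, not 3  ✘
(2) T = 8, Q = 4; 8 > 4 (want ≤)  ✘
(3) R = 9, not > 11; antecedent false, conditional vacuously true  ✔
(4) gcd(8, 9) = 1  ✔
(5) V^2 + Q^2 = 4^2 + 4^2 = 16 + 16 = 32  ✔
(6) S + T = 4 + 8 = 12  ✔

No — constraints 1, 2 are not satisfied.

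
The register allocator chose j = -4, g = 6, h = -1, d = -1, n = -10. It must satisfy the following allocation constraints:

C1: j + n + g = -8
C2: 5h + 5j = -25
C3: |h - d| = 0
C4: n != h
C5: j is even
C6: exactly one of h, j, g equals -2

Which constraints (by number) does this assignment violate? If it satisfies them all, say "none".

The assignment fails constraint 6.

C1: j + n + g = -4 + (-10) + 6 = -8 — holds.
C2: 5h + 5j = 5(-1) + 5(-4) = -25 — holds.
C3: |-1 - (-1)| = 0 — holds.
C4: n = -10, h = -1; distinct — holds.
C5: j = -4 is even — holds.
C6: h=-1, j=-4, g=6; 0 of them equal -2, not exactly one — does not hold.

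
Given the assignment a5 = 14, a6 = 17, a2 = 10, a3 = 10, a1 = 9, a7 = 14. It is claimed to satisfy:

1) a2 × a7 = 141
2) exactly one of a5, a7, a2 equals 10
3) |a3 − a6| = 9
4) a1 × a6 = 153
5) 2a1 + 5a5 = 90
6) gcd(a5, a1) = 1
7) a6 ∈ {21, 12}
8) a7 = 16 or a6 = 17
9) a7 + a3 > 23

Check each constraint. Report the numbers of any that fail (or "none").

No — constraints 1, 3, 5, and 7 are not satisfied.

1) a2 × a7 = 10 × 14 = 140, not 141 — does not hold.
2) a5=14, a7=14, a2=10; 1 of them equals 10 — holds.
3) |10 − 17| = 7, not 9 — does not hold.
4) a1 × a6 = 9 × 17 = 153 — holds.
5) 2a1 + 5a5 = 2(9) + 5(14) = 88, not 90 — does not hold.
6) gcd(14, 9) = 1 — holds.
7) a6 = 17 is not in {21, 12} — does not hold.
8) a7 = 14 ≠ 16, but a6 = 17 = 17 (second disjunct) — holds.
9) a7 + a3 = 14 + 10 = 24; 24 > 23 — holds.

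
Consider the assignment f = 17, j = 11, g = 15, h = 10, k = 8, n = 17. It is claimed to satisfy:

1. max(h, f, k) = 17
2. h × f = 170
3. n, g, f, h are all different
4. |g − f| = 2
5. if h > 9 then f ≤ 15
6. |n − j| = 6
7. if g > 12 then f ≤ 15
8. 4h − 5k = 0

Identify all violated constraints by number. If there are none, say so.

1. max(10, 17, 8) = 17 — OK.
2. h × f = 10 × 17 = 170 — OK.
3. n = f = 17, not all different — violated.
4. |15 − 17| = 2 — OK.
5. h = 10 > 9, so we need f ≤ 15; but f = 17 > 15 — violated.
6. |17 − 11| = 6 — OK.
7. g = 15 > 12, so we need f ≤ 15; but f = 17 > 15 — violated.
8. 4h − 5k = 4(10) − 5(8) = 0 — OK.

Constraints 3, 5, and 7 are violated.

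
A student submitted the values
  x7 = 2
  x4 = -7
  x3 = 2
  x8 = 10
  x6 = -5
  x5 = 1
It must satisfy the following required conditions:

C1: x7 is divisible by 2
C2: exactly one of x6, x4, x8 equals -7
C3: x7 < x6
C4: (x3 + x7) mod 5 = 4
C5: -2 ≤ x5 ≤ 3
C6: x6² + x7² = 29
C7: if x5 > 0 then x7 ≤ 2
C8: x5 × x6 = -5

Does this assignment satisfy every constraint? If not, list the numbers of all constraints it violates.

C1: 2 / 2 = 1, so 2 divides 2 — holds.
C2: x6=-5, x4=-7, x8=10; 1 of them equals -7 — holds.
C3: x7 = 2, x6 = -5; 2 ≥ -5 (want <) — does not hold.
C4: x3 + x7 = 4; 4 mod 5 = 4 — holds.
C5: x5 = 1 lies in [-2, 3] — holds.
C6: x6² + x7² = (-5)² + 2² = 25 + 4 = 29 — holds.
C7: x5 = 1 > 0, so we need x7 ≤ 2; x7 = 2 ≤ 2 — holds.
C8: x5 × x6 = 1 × (-5) = -5 — holds.

Constraint 3 does not hold.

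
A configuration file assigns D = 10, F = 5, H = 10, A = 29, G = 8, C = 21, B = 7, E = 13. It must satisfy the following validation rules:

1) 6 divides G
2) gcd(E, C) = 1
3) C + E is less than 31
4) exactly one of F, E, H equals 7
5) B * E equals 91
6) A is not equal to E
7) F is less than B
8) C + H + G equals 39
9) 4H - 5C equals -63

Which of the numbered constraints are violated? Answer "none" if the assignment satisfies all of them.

No — constraints 1, 3, 4, and 9 are not satisfied.

1) 8 = 6*1 + 2, so 6 does not divide 8 — violated.
2) gcd(13, 21) = 1 — satisfied.
3) C + E = 21 + 13 = 34; 34 ≥ 31, bound 31 not met — violated.
4) F=5, E=13, H=10; 0 of them equal 7, not exactly one — violated.
5) B * E = 7 * 13 = 91 — satisfied.
6) A = 29, E = 13; distinct — satisfied.
7) F = 5, B = 7; 5 < 7 — satisfied.
8) C + H + G = 21 + 10 + 8 = 39 — satisfied.
9) 4H - 5C = 4(10) - 5(21) = -65, not -63 — violated.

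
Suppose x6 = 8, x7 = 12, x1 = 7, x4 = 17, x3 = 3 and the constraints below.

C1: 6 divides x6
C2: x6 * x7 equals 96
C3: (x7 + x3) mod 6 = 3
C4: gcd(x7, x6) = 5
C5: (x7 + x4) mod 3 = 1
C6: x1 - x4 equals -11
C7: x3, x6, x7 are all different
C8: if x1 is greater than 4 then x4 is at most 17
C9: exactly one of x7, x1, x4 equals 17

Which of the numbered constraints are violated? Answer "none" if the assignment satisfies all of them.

Constraints 1, 4, 5, and 6 are violated.

C1: 8 = 6*1 + 2, so 6 does not divide 8 — does not hold.
C2: x6 * x7 = 8 * 12 = 96 — holds.
C3: x7 + x3 = 15; 15 mod 6 = 3 — holds.
C4: gcd(12, 8) = 4, not 5 — does not hold.
C5: x7 + x4 = 29; 29 mod 3 = 2, not 1 — does not hold.
C6: x1 - x4 = 7 - 17 = -10, not -11 — does not hold.
C7: values 3, 8, 12 are pairwise distinct — holds.
C8: x1 = 7 > 4, so we need x4 ≤ 17; x4 = 17 ≤ 17 — holds.
C9: x7=12, x1=7, x4=17; 1 of them equals 17 — holds.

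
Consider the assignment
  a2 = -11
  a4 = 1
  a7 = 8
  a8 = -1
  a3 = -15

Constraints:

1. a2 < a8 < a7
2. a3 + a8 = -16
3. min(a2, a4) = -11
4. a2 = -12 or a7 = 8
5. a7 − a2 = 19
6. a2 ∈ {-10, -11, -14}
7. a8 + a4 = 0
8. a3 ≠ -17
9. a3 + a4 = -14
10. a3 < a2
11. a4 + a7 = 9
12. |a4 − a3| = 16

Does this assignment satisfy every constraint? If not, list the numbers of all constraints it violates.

The assignment satisfies every constraint.

1. values -11 < -1 < 8  true
2. a3 + a8 = -15 + (-1) = -16  true
3. min(-11, 1) = -11  true
4. a2 = -11 ≠ -12, but a7 = 8 = 8 (second disjunct)  true
5. a7 − a2 = 8 − (-11) = 19  true
6. a2 = -11 is in {-10, -11, -14}  true
7. a8 + a4 = -1 + 1 = 0  true
8. a3 = -15, and -15 ≠ -17  true
9. a3 + a4 = -15 + 1 = -14  true
10. a3 = -15, a2 = -11; -15 < -11  true
11. a4 + a7 = 1 + 8 = 9  true
12. |1 − (-15)| = 16  true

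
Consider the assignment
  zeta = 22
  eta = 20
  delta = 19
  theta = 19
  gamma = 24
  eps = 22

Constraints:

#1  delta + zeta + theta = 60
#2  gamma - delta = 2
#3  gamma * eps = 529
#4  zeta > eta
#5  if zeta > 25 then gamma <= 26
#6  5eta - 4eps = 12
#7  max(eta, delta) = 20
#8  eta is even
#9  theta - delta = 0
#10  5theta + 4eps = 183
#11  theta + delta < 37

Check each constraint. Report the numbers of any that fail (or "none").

#1 delta + zeta + theta = 19 + 22 + 19 = 60 — holds.
#2 gamma - delta = 24 - 19 = 5, not 2 — does not hold.
#3 gamma * eps = 24 * 22 = 528, not 529 — does not hold.
#4 zeta = 22, eta = 20; 22 > 20 — holds.
#5 zeta = 22, not > 25; antecedent false, conditional vacuously true — holds.
#6 5eta - 4eps = 5(20) - 4(22) = 12 — holds.
#7 max(20, 19) = 20 — holds.
#8 eta = 20 is even — holds.
#9 theta - delta = 19 - 19 = 0 — holds.
#10 5theta + 4eps = 5(19) + 4(22) = 183 — holds.
#11 theta + delta = 19 + 19 = 38; 38 ≥ 37, bound 37 not met — does not hold.

Constraints 2, 3, and 11 are violated.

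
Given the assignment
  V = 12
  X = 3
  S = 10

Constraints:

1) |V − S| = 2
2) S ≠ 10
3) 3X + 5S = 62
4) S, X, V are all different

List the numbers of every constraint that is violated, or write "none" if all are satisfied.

1) |12 − 10| = 2 — holds.
2) S = 10, but 10 is required to differ — does not hold.
3) 3X + 5S = 3(3) + 5(10) = 59, not 62 — does not hold.
4) values 10, 3, 12 are pairwise distinct — holds.

The assignment fails constraints 2, 3.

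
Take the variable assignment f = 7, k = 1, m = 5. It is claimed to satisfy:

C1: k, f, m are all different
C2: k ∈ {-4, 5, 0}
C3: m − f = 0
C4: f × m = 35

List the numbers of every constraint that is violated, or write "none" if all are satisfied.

Constraints 2 and 3 are violated.

C1: values 1, 7, 5 are pairwise distinct  holds
C2: k = 1 is not in {-4, 5, 0}  fails
C3: m − f = 5 − 7 = -2, not 0  fails
C4: f × m = 7 × 5 = 35  holds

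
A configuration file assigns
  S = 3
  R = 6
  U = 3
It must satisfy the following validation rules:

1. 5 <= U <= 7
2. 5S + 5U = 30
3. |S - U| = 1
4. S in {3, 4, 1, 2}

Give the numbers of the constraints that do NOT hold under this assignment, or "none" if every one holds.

The assignment fails constraints 1, 3.

1. U = 3 is outside [5, 7] — violated.
2. 5S + 5U = 5(3) + 5(3) = 30 — OK.
3. |3 - 3| = 0, not 1 — violated.
4. S = 3 is in {3, 4, 1, 2} — OK.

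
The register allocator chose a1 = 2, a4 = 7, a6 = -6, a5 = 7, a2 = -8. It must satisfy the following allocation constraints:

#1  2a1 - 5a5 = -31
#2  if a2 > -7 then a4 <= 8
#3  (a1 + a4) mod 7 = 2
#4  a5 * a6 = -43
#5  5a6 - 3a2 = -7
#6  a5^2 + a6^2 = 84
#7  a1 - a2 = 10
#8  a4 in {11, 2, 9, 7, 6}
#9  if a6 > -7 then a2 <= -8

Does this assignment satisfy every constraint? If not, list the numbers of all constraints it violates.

The assignment fails constraints 4, 5, and 6.

#1 2a1 - 5a5 = 2(2) - 5(7) = -31 — holds.
#2 a2 = -8, not > -7; antecedent false, conditional vacuously true — holds.
#3 a1 + a4 = 9; 9 mod 7 = 2 — holds.
#4 a5 * a6 = 7 * (-6) = -42, not -43 — does not hold.
#5 5a6 - 3a2 = 5(-6) - 3(-8) = -6, not -7 — does not hold.
#6 a5^2 + a6^2 = 7^2 + (-6)^2 = 49 + 36 = 85, not 84 — does not hold.
#7 a1 - a2 = 2 - (-8) = 10 — holds.
#8 a4 = 7 is in {11, 2, 9, 7, 6} — holds.
#9 a6 = -6 > -7, so we need a2 ≤ -8; a2 = -8 ≤ -8 — holds.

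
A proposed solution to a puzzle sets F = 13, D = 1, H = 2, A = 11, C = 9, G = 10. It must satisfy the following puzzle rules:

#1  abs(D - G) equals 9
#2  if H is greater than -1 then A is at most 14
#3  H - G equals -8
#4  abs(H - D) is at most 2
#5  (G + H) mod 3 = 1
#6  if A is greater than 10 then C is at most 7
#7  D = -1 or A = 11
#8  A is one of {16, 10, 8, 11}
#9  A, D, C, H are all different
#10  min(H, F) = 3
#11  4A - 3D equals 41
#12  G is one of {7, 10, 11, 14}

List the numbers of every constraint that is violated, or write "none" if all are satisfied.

#1 abs(1 - 10) = 9  ✓
#2 H = 2 > -1, so we need A ≤ 14; A = 11 ≤ 14  ✓
#3 H - G = 2 - 10 = -8  ✓
#4 abs(2 - 1) = 1; 1 ≤ 2  ✓
#5 G + H = 12; 12 mod 3 = 0, not 1  ✗
#6 A = 11 > 10, so we need C ≤ 7; but C = 9 > 7  ✗
#7 D = 1 ≠ -1, but A = 11 = 11 (second disjunct)  ✓
#8 A = 11 is in {16, 10, 8, 11}  ✓
#9 values 11, 1, 9, 2 are pairwise distinct  ✓
#10 min(2, 13) = 2, not 3  ✗
#11 4A - 3D = 4(11) - 3(1) = 41  ✓
#12 G = 10 is in {7, 10, 11, 14}  ✓

No — constraints 5, 6, and 10 are not satisfied.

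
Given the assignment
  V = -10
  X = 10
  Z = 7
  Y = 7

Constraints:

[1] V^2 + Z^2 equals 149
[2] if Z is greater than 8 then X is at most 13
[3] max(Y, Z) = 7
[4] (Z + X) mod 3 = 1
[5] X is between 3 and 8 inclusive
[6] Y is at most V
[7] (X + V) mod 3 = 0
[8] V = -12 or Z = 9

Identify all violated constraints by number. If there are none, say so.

Constraints 4, 5, 6, and 8 do not hold.

[1] V^2 + Z^2 = (-10)^2 + 7^2 = 100 + 49 = 149 — holds.
[2] Z = 7, not > 8; antecedent false, conditional vacuously true — holds.
[3] max(7, 7) = 7 — holds.
[4] Z + X = 17; 17 mod 3 = 2, not 1 — does not hold.
[5] X = 10 is outside [3, 8] — does not hold.
[6] Y = 7, V = -10; 7 > -10 (want ≤) — does not hold.
[7] X + V = 0; 0 mod 3 = 0 — holds.
[8] V = -10 ≠ -12 and Z = 7 ≠ 9; both disjuncts false — does not hold.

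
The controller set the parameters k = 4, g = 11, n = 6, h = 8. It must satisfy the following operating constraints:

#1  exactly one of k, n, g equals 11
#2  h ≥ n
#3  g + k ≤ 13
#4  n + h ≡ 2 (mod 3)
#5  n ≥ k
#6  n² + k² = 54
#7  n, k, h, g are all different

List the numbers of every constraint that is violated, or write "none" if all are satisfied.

The assignment fails constraints 3 and 6.

#1 k=4, n=6, g=11; 1 of them equals 11  OK
#2 h = 8, n = 6; 8 ≥ 6  OK
#3 g + k = 11 + 4 = 15; 15 > 13, bound 13 not met  FAIL
#4 n + h = 14; 14 mod 3 = 2  OK
#5 n = 6, k = 4; 6 ≥ 4  OK
#6 n² + k² = 6² + 4² = 36 + 16 = 52, not 54  FAIL
#7 values 6, 4, 8, 11 are pairwise distinct  OK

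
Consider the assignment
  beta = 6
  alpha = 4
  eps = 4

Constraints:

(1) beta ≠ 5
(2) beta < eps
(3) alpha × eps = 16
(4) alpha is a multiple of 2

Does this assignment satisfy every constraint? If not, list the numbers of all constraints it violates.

Violated: 2.

(1) beta = 6, and 6 ≠ 5  OK
(2) beta = 6, eps = 4; 6 ≥ 4 (want <)  FAIL
(3) alpha × eps = 4 × 4 = 16  OK
(4) 4 / 2 = 2, so 2 divides 4  OK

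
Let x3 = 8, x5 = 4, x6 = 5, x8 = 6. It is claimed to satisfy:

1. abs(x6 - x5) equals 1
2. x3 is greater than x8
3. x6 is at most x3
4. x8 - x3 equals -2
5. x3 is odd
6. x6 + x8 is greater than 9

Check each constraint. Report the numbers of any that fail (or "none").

1. abs(5 - 4) = 1  ✔
2. x3 = 8, x8 = 6; 8 > 6  ✔
3. x6 = 5, x3 = 8; 5 ≤ 8  ✔
4. x8 - x3 = 6 - 8 = -2  ✔
5. x3 = 8 is even  ✘
6. x6 + x8 = 5 + 6 = 11; 11 > 9  ✔

Violated: 5.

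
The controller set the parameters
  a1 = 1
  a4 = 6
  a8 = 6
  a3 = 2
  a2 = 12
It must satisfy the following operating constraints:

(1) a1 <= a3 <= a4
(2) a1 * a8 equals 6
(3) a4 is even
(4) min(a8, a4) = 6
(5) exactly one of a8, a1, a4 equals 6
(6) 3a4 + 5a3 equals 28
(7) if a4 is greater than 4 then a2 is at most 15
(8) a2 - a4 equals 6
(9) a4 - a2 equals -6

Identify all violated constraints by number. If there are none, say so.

The assignment fails constraint 5.

(1) values 1 <= 2 <= 6 — satisfied.
(2) a1 * a8 = 1 * 6 = 6 — satisfied.
(3) a4 = 6 is even — satisfied.
(4) min(6, 6) = 6 — satisfied.
(5) a8=6, a1=1, a4=6; 2 of them equal 6, not exactly one — violated.
(6) 3a4 + 5a3 = 3(6) + 5(2) = 28 — satisfied.
(7) a4 = 6 > 4, so we need a2 ≤ 15; a2 = 12 ≤ 15 — satisfied.
(8) a2 - a4 = 12 - 6 = 6 — satisfied.
(9) a4 - a2 = 6 - 12 = -6 — satisfied.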